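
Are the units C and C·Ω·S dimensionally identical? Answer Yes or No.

Yes

Left side:
  C = A·s = s·A (charge = current × time).
Right side:
  C = A·s = s·A (charge = current × time).
  Ω = V/A (resistance = voltage per current),
      = kg·m²·s⁻³·A⁻².
  S = 1/Ω (conductance is reciprocal resistance),
      = kg⁻¹·m⁻²·s³·A².
  Combining: C·Ω·S = (s·A) · (kg·m²·s⁻³·A⁻²) · (kg⁻¹·m⁻²·s³·A²) = s·A.
Both reduce to s·A.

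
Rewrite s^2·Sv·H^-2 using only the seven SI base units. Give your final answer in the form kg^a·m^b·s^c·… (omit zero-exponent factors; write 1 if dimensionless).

kg⁻²·m⁻²·s⁴·A⁴

Sv = J/kg (equivalent dose = energy per mass),
    = m²·s⁻².
H = Wb/A (inductance = flux per current),
    = kg·m²·s⁻²·A⁻².
So H⁻² = kg⁻²·m⁻⁴·s⁴·A⁴.
Combining: s²·Sv·H⁻² = s² · (m²·s⁻²) · (kg⁻²·m⁻⁴·s⁴·A⁴) = kg⁻²·m⁻²·s⁴·A⁴.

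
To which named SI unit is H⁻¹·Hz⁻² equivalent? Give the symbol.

H = kg·m²·s⁻²·A⁻².
So H⁻¹ = kg⁻¹·m⁻²·s²·A².
Hz = s⁻¹.
So Hz⁻² = s².
Combining: H⁻¹·Hz⁻² = (kg⁻¹·m⁻²·s²·A²) · s² = kg⁻¹·m⁻²·s⁴·A².
kg⁻¹·m⁻²·s⁴·A² is the base-SI form of the farad.

F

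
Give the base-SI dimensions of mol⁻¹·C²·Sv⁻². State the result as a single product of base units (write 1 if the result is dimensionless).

C = s·A.
So C² = s²·A².
Sv = m²·s⁻².
So Sv⁻² = m⁻⁴·s⁴.
Combining: mol⁻¹·C²·Sv⁻² = mol⁻¹ · (s²·A²) · (m⁻⁴·s⁴) = m⁻⁴·s⁶·A²·mol⁻¹.

m⁻⁴·s⁶·A²·mol⁻¹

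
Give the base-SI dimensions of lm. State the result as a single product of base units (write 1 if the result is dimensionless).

lm = cd·sr = cd (luminous flux; sr is dimensionless).

cd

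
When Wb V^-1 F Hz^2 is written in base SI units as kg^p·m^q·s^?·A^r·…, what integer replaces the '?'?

Wb = V·s (flux: a volt is a weber per second),
    = kg·m²·s⁻²·A⁻¹.
V = W/A (potential = power per current),
    = kg·m²·s⁻³·A⁻¹.
So V⁻¹ = kg⁻¹·m⁻²·s³·A.
F = C/V (capacitance = charge per voltage),
    = A·s/(kg·m²·s⁻³·A⁻¹) (substituting C and V),
    = kg⁻¹·m⁻²·s⁴·A².
Hz = 1/s = s⁻¹ (frequency is cycles per second).
So Hz² = s⁻².
Combining: Wb·V⁻¹·F·Hz² = (kg·m²·s⁻²·A⁻¹) · (kg⁻¹·m⁻²·s³·A) · (kg⁻¹·m⁻²·s⁴·A²) · s⁻² = kg⁻¹·m⁻²·s³·A².
The exponent of s is 3.

3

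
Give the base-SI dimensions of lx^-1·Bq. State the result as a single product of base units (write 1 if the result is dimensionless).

m²·s⁻¹·cd⁻¹

lx = m⁻²·cd.
So lx⁻¹ = m²·cd⁻¹.
Bq = s⁻¹.
Combining: lx⁻¹·Bq = (m²·cd⁻¹) · s⁻¹ = m²·s⁻¹·cd⁻¹.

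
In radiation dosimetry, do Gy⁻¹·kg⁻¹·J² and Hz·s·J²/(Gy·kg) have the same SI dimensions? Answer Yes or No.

Left side:
  Gy = J/kg (absorbed dose = energy per mass),
      = m²·s⁻².
  So Gy⁻¹ = m⁻²·s².
  J = N·m (work = force × distance),
      = kg·m²·s⁻².
  So J² = kg²·m⁴·s⁻⁴.
  Combining: Gy⁻¹·kg⁻¹·J² = (m⁻²·s²) · kg⁻¹ · (kg²·m⁴·s⁻⁴) = kg·m²·s⁻².
Right side:
  Gy = m²·s⁻².
  So Gy⁻¹ = m⁻²·s².
  Hz = s⁻¹.
  J = kg·m²·s⁻².
  So J² = kg²·m⁴·s⁻⁴.
  Combining: Gy⁻¹·Hz·kg⁻¹·s·J² = (m⁻²·s²) · s⁻¹ · kg⁻¹ · s · (kg²·m⁴·s⁻⁴) = kg·m²·s⁻².
Both reduce to kg·m²·s⁻².

Yes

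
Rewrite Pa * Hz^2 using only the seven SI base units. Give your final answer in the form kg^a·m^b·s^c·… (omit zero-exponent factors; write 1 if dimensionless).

kg·m⁻¹·s⁻⁴

Pa = kg·m⁻¹·s⁻².
Hz = s⁻¹.
So Hz² = s⁻².
Combining: Pa·Hz² = (kg·m⁻¹·s⁻²) · s⁻² = kg·m⁻¹·s⁻⁴.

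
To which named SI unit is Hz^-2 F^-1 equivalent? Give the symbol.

Hz = 1/s = s⁻¹ (frequency is cycles per second).
So Hz⁻² = s².
F = C/V (capacitance = charge per voltage),
    = A·s/(kg·m²·s⁻³·A⁻¹) (substituting C and V),
    = kg⁻¹·m⁻²·s⁴·A².
So F⁻¹ = kg·m²·s⁻⁴·A⁻².
Combining: Hz⁻²·F⁻¹ = s² · (kg·m²·s⁻⁴·A⁻²) = kg·m²·s⁻²·A⁻².
kg·m²·s⁻²·A⁻² is the base-SI form of the henry.

H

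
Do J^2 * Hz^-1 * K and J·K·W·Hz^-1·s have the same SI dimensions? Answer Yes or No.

Yes

Left side:
  J = N·m (work = force × distance),
      = kg·m²·s⁻².
  So J² = kg²·m⁴·s⁻⁴.
  Hz = 1/s = s⁻¹ (frequency is cycles per second).
  So Hz⁻¹ = s.
  Combining: J²·Hz⁻¹·K = (kg²·m⁴·s⁻⁴) · s · K = kg²·m⁴·s⁻³·K.
Right side:
  J = kg·m²·s⁻².
  W = kg·m²·s⁻³.
  Hz = s⁻¹.
  So Hz⁻¹ = s.
  Combining: J·K·W·Hz⁻¹·s = (kg·m²·s⁻²) · K · (kg·m²·s⁻³) · s · s = kg²·m⁴·s⁻³·K.
Both reduce to kg²·m⁴·s⁻³·K.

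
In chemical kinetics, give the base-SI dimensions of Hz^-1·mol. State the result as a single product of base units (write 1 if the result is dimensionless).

Hz = 1/s = s⁻¹ (frequency is cycles per second).
So Hz⁻¹ = s.
Combining: Hz⁻¹·mol = s · mol = s·mol.

s·mol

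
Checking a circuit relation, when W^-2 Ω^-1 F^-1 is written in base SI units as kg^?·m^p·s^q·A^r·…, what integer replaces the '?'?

-2

W = J/s (power = energy per time),
    = kg·m²·s⁻³.
So W⁻² = kg⁻²·m⁻⁴·s⁶.
Ω = V/A (resistance = voltage per current),
    = kg·m²·s⁻³·A⁻².
So Ω⁻¹ = kg⁻¹·m⁻²·s³·A².
F = C/V (capacitance = charge per voltage),
    = A·s/(kg·m²·s⁻³·A⁻¹) (substituting C and V),
    = kg⁻¹·m⁻²·s⁴·A².
So F⁻¹ = kg·m²·s⁻⁴·A⁻².
Combining: W⁻²·Ω⁻¹·F⁻¹ = (kg⁻²·m⁻⁴·s⁶) · (kg⁻¹·m⁻²·s³·A²) · (kg·m²·s⁻⁴·A⁻²) = kg⁻²·m⁻⁴·s⁵.
The exponent of kg is -2.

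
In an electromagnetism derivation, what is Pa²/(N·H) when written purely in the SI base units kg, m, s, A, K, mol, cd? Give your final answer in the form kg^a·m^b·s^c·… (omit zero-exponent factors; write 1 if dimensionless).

Pa = N/m² (pressure = force per area),
    = kg·m⁻¹·s⁻².
So Pa² = kg²·m⁻²·s⁻⁴.
N = kg·m/s² = kg·m·s⁻² (force = mass × acceleration).
So N⁻¹ = kg⁻¹·m⁻¹·s².
H = Wb/A (inductance = flux per current),
    = kg·m²·s⁻²·A⁻².
So H⁻¹ = kg⁻¹·m⁻²·s²·A².
Combining: Pa²·N⁻¹·H⁻¹ = (kg²·m⁻²·s⁻⁴) · (kg⁻¹·m⁻¹·s²) · (kg⁻¹·m⁻²·s²·A²) = m⁻⁵·A².

m⁻⁵·A²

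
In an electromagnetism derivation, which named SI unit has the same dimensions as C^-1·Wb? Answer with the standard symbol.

Ω

C = A·s = s·A (charge = current × time).
So C⁻¹ = s⁻¹·A⁻¹.
Wb = V·s (flux: a volt is a weber per second),
    = kg·m²·s⁻²·A⁻¹.
Combining: C⁻¹·Wb = (s⁻¹·A⁻¹) · (kg·m²·s⁻²·A⁻¹) = kg·m²·s⁻³·A⁻².
kg·m²·s⁻³·A⁻² is the base-SI form of the ohm.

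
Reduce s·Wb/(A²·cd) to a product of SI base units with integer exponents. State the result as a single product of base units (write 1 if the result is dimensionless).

kg·m²·s⁻¹·A⁻³·cd⁻¹

Wb = kg·m²·s⁻²·A⁻¹.
Combining: A⁻²·s·cd⁻¹·Wb = A⁻² · s · cd⁻¹ · (kg·m²·s⁻²·A⁻¹) = kg·m²·s⁻¹·A⁻³·cd⁻¹.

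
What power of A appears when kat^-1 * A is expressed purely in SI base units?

1

kat = mol/s = s⁻¹·mol (catalytic activity).
So kat⁻¹ = s·mol⁻¹.
Combining: kat⁻¹·A = (s·mol⁻¹) · A = s·A·mol⁻¹.
The exponent of A is 1.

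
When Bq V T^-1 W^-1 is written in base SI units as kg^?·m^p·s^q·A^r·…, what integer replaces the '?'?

Bq = s⁻¹.
V = kg·m²·s⁻³·A⁻¹.
T = kg·s⁻²·A⁻¹.
So T⁻¹ = kg⁻¹·s²·A.
W = kg·m²·s⁻³.
So W⁻¹ = kg⁻¹·m⁻²·s³.
Combining: Bq·V·T⁻¹·W⁻¹ = s⁻¹ · (kg·m²·s⁻³·A⁻¹) · (kg⁻¹·s²·A) · (kg⁻¹·m⁻²·s³) = kg⁻¹·s.
The exponent of kg is -1.

-1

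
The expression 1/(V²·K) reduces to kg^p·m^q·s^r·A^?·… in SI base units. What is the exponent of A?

V = W/A (potential = power per current),
    = kg·m²·s⁻³·A⁻¹.
So V⁻² = kg⁻²·m⁻⁴·s⁶·A².
Combining: V⁻²·K⁻¹ = (kg⁻²·m⁻⁴·s⁶·A²) · K⁻¹ = kg⁻²·m⁻⁴·s⁶·A²·K⁻¹.
The exponent of A is 2.

2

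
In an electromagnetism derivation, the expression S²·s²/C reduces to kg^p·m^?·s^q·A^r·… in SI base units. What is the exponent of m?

-4

S = kg⁻¹·m⁻²·s³·A².
So S² = kg⁻²·m⁻⁴·s⁶·A⁴.
C = s·A.
So C⁻¹ = s⁻¹·A⁻¹.
Combining: S²·s²·C⁻¹ = (kg⁻²·m⁻⁴·s⁶·A⁴) · s² · (s⁻¹·A⁻¹) = kg⁻²·m⁻⁴·s⁷·A³.
The exponent of m is -4.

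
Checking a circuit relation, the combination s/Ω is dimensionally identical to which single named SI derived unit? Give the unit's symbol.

F

Ω = kg·m²·s⁻³·A⁻².
So Ω⁻¹ = kg⁻¹·m⁻²·s³·A².
Combining: Ω⁻¹·s = (kg⁻¹·m⁻²·s³·A²) · s = kg⁻¹·m⁻²·s⁴·A².
kg⁻¹·m⁻²·s⁴·A² is the base-SI form of the farad.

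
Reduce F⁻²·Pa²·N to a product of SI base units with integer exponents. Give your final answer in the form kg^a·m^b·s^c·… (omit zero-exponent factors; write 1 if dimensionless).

F = C/V (capacitance = charge per voltage),
    = A·s/(kg·m²·s⁻³·A⁻¹) (substituting C and V),
    = kg⁻¹·m⁻²·s⁴·A².
So F⁻² = kg²·m⁴·s⁻⁸·A⁻⁴.
Pa = N/m² (pressure = force per area),
    = kg·m⁻¹·s⁻².
So Pa² = kg²·m⁻²·s⁻⁴.
N = kg·m/s² = kg·m·s⁻² (force = mass × acceleration).
Combining: F⁻²·Pa²·N = (kg²·m⁴·s⁻⁸·A⁻⁴) · (kg²·m⁻²·s⁻⁴) · (kg·m·s⁻²) = kg⁵·m³·s⁻¹⁴·A⁻⁴.

kg⁵·m³·s⁻¹⁴·A⁻⁴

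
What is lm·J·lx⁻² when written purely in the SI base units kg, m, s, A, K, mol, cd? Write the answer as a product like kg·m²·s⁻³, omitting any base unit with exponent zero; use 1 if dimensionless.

kg·m⁶·s⁻²·cd⁻¹

lm = cd.
J = kg·m²·s⁻².
lx = m⁻²·cd.
So lx⁻² = m⁴·cd⁻².
Combining: lm·J·lx⁻² = cd · (kg·m²·s⁻²) · (m⁴·cd⁻²) = kg·m⁶·s⁻²·cd⁻¹.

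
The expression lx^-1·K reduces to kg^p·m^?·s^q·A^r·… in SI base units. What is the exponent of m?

2

lx = lm/m² (illuminance = luminous flux per area),
    = m⁻²·cd.
So lx⁻¹ = m²·cd⁻¹.
Combining: lx⁻¹·K = (m²·cd⁻¹) · K = m²·K·cd⁻¹.
The exponent of m is 2.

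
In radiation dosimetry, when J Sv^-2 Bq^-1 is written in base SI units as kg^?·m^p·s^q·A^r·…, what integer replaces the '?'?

1

J = N·m (work = force × distance),
    = kg·m²·s⁻².
Sv = J/kg (equivalent dose = energy per mass),
    = m²·s⁻².
So Sv⁻² = m⁻⁴·s⁴.
Bq = 1/s = s⁻¹ (activity is decays per second).
So Bq⁻¹ = s.
Combining: J·Sv⁻²·Bq⁻¹ = (kg·m²·s⁻²) · (m⁻⁴·s⁴) · s = kg·m⁻²·s³.
The exponent of kg is 1.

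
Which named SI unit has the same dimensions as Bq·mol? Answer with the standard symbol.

kat

Bq = 1/s = s⁻¹ (activity is decays per second).
Combining: Bq·mol = s⁻¹ · mol = s⁻¹·mol.
s⁻¹·mol is the base-SI form of the katal.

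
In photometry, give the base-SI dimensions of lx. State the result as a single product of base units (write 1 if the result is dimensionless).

lx = lm/m² (illuminance = luminous flux per area),
    = m⁻²·cd.

m⁻²·cd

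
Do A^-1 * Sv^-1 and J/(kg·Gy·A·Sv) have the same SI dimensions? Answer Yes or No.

Left side:
  Sv = m²·s⁻².
  So Sv⁻¹ = m⁻²·s².
  Combining: A⁻¹·Sv⁻¹ = A⁻¹ · (m⁻²·s²) = m⁻²·s²·A⁻¹.
Right side:
  Gy = m²·s⁻².
  So Gy⁻¹ = m⁻²·s².
  J = kg·m²·s⁻².
  Sv = m²·s⁻².
  So Sv⁻¹ = m⁻²·s².
  Combining: kg⁻¹·Gy⁻¹·A⁻¹·J·Sv⁻¹ = kg⁻¹ · (m⁻²·s²) · A⁻¹ · (kg·m²·s⁻²) · (m⁻²·s²) = m⁻²·s²·A⁻¹.
Both reduce to m⁻²·s²·A⁻¹.

Yes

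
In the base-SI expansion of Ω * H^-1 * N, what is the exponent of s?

Ω = kg·m²·s⁻³·A⁻².
H = kg·m²·s⁻²·A⁻².
So H⁻¹ = kg⁻¹·m⁻²·s²·A².
N = kg·m·s⁻².
Combining: Ω·H⁻¹·N = (kg·m²·s⁻³·A⁻²) · (kg⁻¹·m⁻²·s²·A²) · (kg·m·s⁻²) = kg·m·s⁻³.
The exponent of s is -3.

-3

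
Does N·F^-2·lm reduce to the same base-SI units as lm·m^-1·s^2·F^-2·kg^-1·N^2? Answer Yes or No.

Yes

Left side:
  N = kg·m/s² = kg·m·s⁻² (force = mass × acceleration).
  F = C/V (capacitance = charge per voltage),
      = A·s/(kg·m²·s⁻³·A⁻¹) (substituting C and V),
      = kg⁻¹·m⁻²·s⁴·A².
  So F⁻² = kg²·m⁴·s⁻⁸·A⁻⁴.
  lm = cd·sr = cd (luminous flux; sr is dimensionless).
  Combining: N·F⁻²·lm = (kg·m·s⁻²) · (kg²·m⁴·s⁻⁸·A⁻⁴) · cd = kg³·m⁵·s⁻¹⁰·A⁻⁴·cd.
Right side:
  lm = cd.
  F = kg⁻¹·m⁻²·s⁴·A².
  So F⁻² = kg²·m⁴·s⁻⁸·A⁻⁴.
  N = kg·m·s⁻².
  So N² = kg²·m²·s⁻⁴.
  Combining: lm·m⁻¹·s²·F⁻²·kg⁻¹·N² = cd · m⁻¹ · s² · (kg²·m⁴·s⁻⁸·A⁻⁴) · kg⁻¹ · (kg²·m²·s⁻⁴) = kg³·m⁵·s⁻¹⁰·A⁻⁴·cd.
Both reduce to kg³·m⁵·s⁻¹⁰·A⁻⁴·cd.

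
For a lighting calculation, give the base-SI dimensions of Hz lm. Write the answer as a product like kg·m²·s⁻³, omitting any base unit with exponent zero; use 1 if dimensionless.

Hz = 1/s = s⁻¹ (frequency is cycles per second).
lm = cd·sr = cd (luminous flux; sr is dimensionless).
Combining: Hz·lm = s⁻¹ · cd = s⁻¹·cd.

s⁻¹·cd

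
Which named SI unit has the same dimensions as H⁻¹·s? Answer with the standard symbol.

H = Wb/A (inductance = flux per current),
    = kg·m²·s⁻²·A⁻².
So H⁻¹ = kg⁻¹·m⁻²·s²·A².
Combining: H⁻¹·s = (kg⁻¹·m⁻²·s²·A²) · s = kg⁻¹·m⁻²·s³·A².
kg⁻¹·m⁻²·s³·A² is the base-SI form of the siemens.

S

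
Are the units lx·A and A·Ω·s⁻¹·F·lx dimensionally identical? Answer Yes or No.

Left side:
  lx = lm/m² (illuminance = luminous flux per area),
      = m⁻²·cd.
  Combining: lx·A = (m⁻²·cd) · A = m⁻²·A·cd.
Right side:
  Ω = V/A (resistance = voltage per current),
      = kg·m²·s⁻³·A⁻².
  F = C/V (capacitance = charge per voltage),
      = A·s/(kg·m²·s⁻³·A⁻¹) (substituting C and V),
      = kg⁻¹·m⁻²·s⁴·A².
  lx = lm/m² (illuminance = luminous flux per area),
      = m⁻²·cd.
  Combining: A·Ω·s⁻¹·F·lx = A · (kg·m²·s⁻³·A⁻²) · s⁻¹ · (kg⁻¹·m⁻²·s⁴·A²) · (m⁻²·cd) = m⁻²·A·cd.
Both reduce to m⁻²·A·cd.

Yes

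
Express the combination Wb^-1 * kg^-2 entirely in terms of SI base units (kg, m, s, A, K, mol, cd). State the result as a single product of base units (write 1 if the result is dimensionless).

kg⁻³·m⁻²·s²·A

Wb = V·s (flux: a volt is a weber per second),
    = kg·m²·s⁻²·A⁻¹.
So Wb⁻¹ = kg⁻¹·m⁻²·s²·A.
Combining: Wb⁻¹·kg⁻² = (kg⁻¹·m⁻²·s²·A) · kg⁻² = kg⁻³·m⁻²·s²·A.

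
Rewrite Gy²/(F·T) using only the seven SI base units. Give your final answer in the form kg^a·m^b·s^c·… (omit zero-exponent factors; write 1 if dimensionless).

F = C/V (capacitance = charge per voltage),
    = A·s/(kg·m²·s⁻³·A⁻¹) (substituting C and V),
    = kg⁻¹·m⁻²·s⁴·A².
So F⁻¹ = kg·m²·s⁻⁴·A⁻².
Gy = J/kg (absorbed dose = energy per mass),
    = m²·s⁻².
So Gy² = m⁴·s⁻⁴.
T = Wb/m² (flux density = flux per area),
    = kg·s⁻²·A⁻¹.
So T⁻¹ = kg⁻¹·s²·A.
Combining: F⁻¹·Gy²·T⁻¹ = (kg·m²·s⁻⁴·A⁻²) · (m⁴·s⁻⁴) · (kg⁻¹·s²·A) = m⁶·s⁻⁶·A⁻¹.

m⁶·s⁻⁶·A⁻¹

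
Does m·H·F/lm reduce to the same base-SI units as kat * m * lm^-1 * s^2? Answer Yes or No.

Left side:
  H = Wb/A (inductance = flux per current),
      = kg·m²·s⁻²·A⁻².
  F = C/V (capacitance = charge per voltage),
      = A·s/(kg·m²·s⁻³·A⁻¹) (substituting C and V),
      = kg⁻¹·m⁻²·s⁴·A².
  lm = cd·sr = cd (luminous flux; sr is dimensionless).
  So lm⁻¹ = cd⁻¹.
  Combining: m·H·F·lm⁻¹ = m · (kg·m²·s⁻²·A⁻²) · (kg⁻¹·m⁻²·s⁴·A²) · cd⁻¹ = m·s²·cd⁻¹.
Right side:
  kat = s⁻¹·mol.
  lm = cd.
  So lm⁻¹ = cd⁻¹.
  Combining: kat·m·lm⁻¹·s² = (s⁻¹·mol) · m · cd⁻¹ · s² = m·s·mol·cd⁻¹.
Left is m·s²·cd⁻¹; right is m·s·mol·cd⁻¹ — different.

No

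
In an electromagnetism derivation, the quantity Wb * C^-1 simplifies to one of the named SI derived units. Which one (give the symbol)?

Wb = kg·m²·s⁻²·A⁻¹.
C = s·A.
So C⁻¹ = s⁻¹·A⁻¹.
Combining: Wb·C⁻¹ = (kg·m²·s⁻²·A⁻¹) · (s⁻¹·A⁻¹) = kg·m²·s⁻³·A⁻².
kg·m²·s⁻³·A⁻² is the base-SI form of the ohm.

Ω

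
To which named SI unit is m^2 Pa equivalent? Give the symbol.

Pa = kg·m⁻¹·s⁻².
Combining: m²·Pa = m² · (kg·m⁻¹·s⁻²) = kg·m·s⁻².
kg·m·s⁻² is the base-SI form of the newton.

N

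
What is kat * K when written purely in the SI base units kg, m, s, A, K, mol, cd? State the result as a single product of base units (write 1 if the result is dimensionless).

kat = mol/s = s⁻¹·mol (catalytic activity).
Combining: kat·K = (s⁻¹·mol) · K = s⁻¹·K·mol.

s⁻¹·K·mol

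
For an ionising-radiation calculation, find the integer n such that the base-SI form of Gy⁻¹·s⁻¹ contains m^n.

Gy = m²·s⁻².
So Gy⁻¹ = m⁻²·s².
Combining: Gy⁻¹·s⁻¹ = (m⁻²·s²) · s⁻¹ = m⁻²·s.
The exponent of m is -2.

-2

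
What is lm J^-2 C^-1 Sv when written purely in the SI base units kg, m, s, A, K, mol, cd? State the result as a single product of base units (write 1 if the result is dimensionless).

lm = cd·sr = cd (luminous flux; sr is dimensionless).
J = N·m (work = force × distance),
    = kg·m²·s⁻².
So J⁻² = kg⁻²·m⁻⁴·s⁴.
C = A·s = s·A (charge = current × time).
So C⁻¹ = s⁻¹·A⁻¹.
Sv = J/kg (equivalent dose = energy per mass),
    = m²·s⁻².
Combining: lm·J⁻²·C⁻¹·Sv = cd · (kg⁻²·m⁻⁴·s⁴) · (s⁻¹·A⁻¹) · (m²·s⁻²) = kg⁻²·m⁻²·s·A⁻¹·cd.

kg⁻²·m⁻²·s·A⁻¹·cd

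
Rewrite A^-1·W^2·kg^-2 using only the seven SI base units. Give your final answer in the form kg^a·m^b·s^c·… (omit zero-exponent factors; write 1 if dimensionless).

W = J/s (power = energy per time),
    = kg·m²·s⁻³.
So W² = kg²·m⁴·s⁻⁶.
Combining: A⁻¹·W²·kg⁻² = A⁻¹ · (kg²·m⁴·s⁻⁶) · kg⁻² = m⁴·s⁻⁶·A⁻¹.

m⁴·s⁻⁶·A⁻¹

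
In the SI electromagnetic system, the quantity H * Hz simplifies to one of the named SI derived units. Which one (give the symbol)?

H = kg·m²·s⁻²·A⁻².
Hz = s⁻¹.
Combining: H·Hz = (kg·m²·s⁻²·A⁻²) · s⁻¹ = kg·m²·s⁻³·A⁻².
kg·m²·s⁻³·A⁻² is the base-SI form of the ohm.

Ω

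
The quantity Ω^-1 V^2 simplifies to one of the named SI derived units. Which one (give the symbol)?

Ω = V/A (resistance = voltage per current),
    = kg·m²·s⁻³·A⁻².
So Ω⁻¹ = kg⁻¹·m⁻²·s³·A².
V = W/A (potential = power per current),
    = kg·m²·s⁻³·A⁻¹.
So V² = kg²·m⁴·s⁻⁶·A⁻².
Combining: Ω⁻¹·V² = (kg⁻¹·m⁻²·s³·A²) · (kg²·m⁴·s⁻⁶·A⁻²) = kg·m²·s⁻³.
kg·m²·s⁻³ is the base-SI form of the watt.

W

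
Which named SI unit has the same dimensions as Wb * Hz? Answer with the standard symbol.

V

Wb = V·s (flux: a volt is a weber per second),
    = kg·m²·s⁻²·A⁻¹.
Hz = 1/s = s⁻¹ (frequency is cycles per second).
Combining: Wb·Hz = (kg·m²·s⁻²·A⁻¹) · s⁻¹ = kg·m²·s⁻³·A⁻¹.
kg·m²·s⁻³·A⁻¹ is the base-SI form of the volt.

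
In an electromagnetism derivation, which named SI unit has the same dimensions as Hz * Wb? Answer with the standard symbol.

V

Hz = s⁻¹.
Wb = kg·m²·s⁻²·A⁻¹.
Combining: Hz·Wb = s⁻¹ · (kg·m²·s⁻²·A⁻¹) = kg·m²·s⁻³·A⁻¹.
kg·m²·s⁻³·A⁻¹ is the base-SI form of the volt.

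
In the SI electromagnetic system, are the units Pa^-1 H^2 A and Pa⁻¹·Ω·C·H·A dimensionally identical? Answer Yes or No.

Left side:
  Pa = N/m² (pressure = force per area),
      = kg·m⁻¹·s⁻².
  So Pa⁻¹ = kg⁻¹·m·s².
  H = Wb/A (inductance = flux per current),
      = kg·m²·s⁻²·A⁻².
  So H² = kg²·m⁴·s⁻⁴·A⁻⁴.
  Combining: Pa⁻¹·H²·A = (kg⁻¹·m·s²) · (kg²·m⁴·s⁻⁴·A⁻⁴) · A = kg·m⁵·s⁻²·A⁻³.
Right side:
  Pa = N/m² (pressure = force per area),
      = kg·m⁻¹·s⁻².
  So Pa⁻¹ = kg⁻¹·m·s².
  Ω = V/A (resistance = voltage per current),
      = kg·m²·s⁻³·A⁻².
  C = A·s = s·A (charge = current × time).
  H = Wb/A (inductance = flux per current),
      = kg·m²·s⁻²·A⁻².
  Combining: Pa⁻¹·Ω·C·H·A = (kg⁻¹·m·s²) · (kg·m²·s⁻³·A⁻²) · (s·A) · (kg·m²·s⁻²·A⁻²) · A = kg·m⁵·s⁻²·A⁻².
Left is kg·m⁵·s⁻²·A⁻³; right is kg·m⁵·s⁻²·A⁻² — different.

No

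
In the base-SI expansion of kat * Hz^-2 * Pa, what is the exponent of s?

-1

kat = s⁻¹·mol.
Hz = s⁻¹.
So Hz⁻² = s².
Pa = kg·m⁻¹·s⁻².
Combining: kat·Hz⁻²·Pa = (s⁻¹·mol) · s² · (kg·m⁻¹·s⁻²) = kg·m⁻¹·s⁻¹·mol.
The exponent of s is -1.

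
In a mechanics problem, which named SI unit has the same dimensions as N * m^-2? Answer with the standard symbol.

Pa

N = kg·m·s⁻².
Combining: N·m⁻² = (kg·m·s⁻²) · m⁻² = kg·m⁻¹·s⁻².
kg·m⁻¹·s⁻² is the base-SI form of the pascal.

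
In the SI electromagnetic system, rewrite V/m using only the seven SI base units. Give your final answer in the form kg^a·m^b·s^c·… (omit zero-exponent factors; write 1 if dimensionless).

kg·m·s⁻³·A⁻¹

V = W/A (potential = power per current),
    = kg·m²·s⁻³·A⁻¹.
Combining: m⁻¹·V = m⁻¹ · (kg·m²·s⁻³·A⁻¹) = kg·m·s⁻³·A⁻¹.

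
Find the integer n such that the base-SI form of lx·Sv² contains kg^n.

lx = lm/m² (illuminance = luminous flux per area),
    = m⁻²·cd.
Sv = J/kg (equivalent dose = energy per mass),
    = m²·s⁻².
So Sv² = m⁴·s⁻⁴.
Combining: lx·Sv² = (m⁻²·cd) · (m⁴·s⁻⁴) = m²·s⁻⁴·cd.
The exponent of kg is 0.

0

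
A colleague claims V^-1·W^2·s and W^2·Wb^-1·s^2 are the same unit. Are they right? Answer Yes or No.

Yes

Left side:
  V = W/A (potential = power per current),
      = kg·m²·s⁻³·A⁻¹.
  So V⁻¹ = kg⁻¹·m⁻²·s³·A.
  W = J/s (power = energy per time),
      = kg·m²·s⁻³.
  So W² = kg²·m⁴·s⁻⁶.
  Combining: V⁻¹·W²·s = (kg⁻¹·m⁻²·s³·A) · (kg²·m⁴·s⁻⁶) · s = kg·m²·s⁻²·A.
Right side:
  W = kg·m²·s⁻³.
  So W² = kg²·m⁴·s⁻⁶.
  Wb = kg·m²·s⁻²·A⁻¹.
  So Wb⁻¹ = kg⁻¹·m⁻²·s²·A.
  Combining: W²·Wb⁻¹·s² = (kg²·m⁴·s⁻⁶) · (kg⁻¹·m⁻²·s²·A) · s² = kg·m²·s⁻²·A.
Both reduce to kg·m²·s⁻²·A.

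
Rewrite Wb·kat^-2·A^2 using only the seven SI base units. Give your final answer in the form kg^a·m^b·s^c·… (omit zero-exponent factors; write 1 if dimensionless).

kg·m²·A·mol⁻²

Wb = kg·m²·s⁻²·A⁻¹.
kat = s⁻¹·mol.
So kat⁻² = s²·mol⁻².
Combining: Wb·kat⁻²·A² = (kg·m²·s⁻²·A⁻¹) · (s²·mol⁻²) · A² = kg·m²·A·mol⁻².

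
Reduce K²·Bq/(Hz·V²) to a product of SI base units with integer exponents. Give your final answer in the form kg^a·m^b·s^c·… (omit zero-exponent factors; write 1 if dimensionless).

Hz = 1/s = s⁻¹ (frequency is cycles per second).
So Hz⁻¹ = s.
V = W/A (potential = power per current),
    = kg·m²·s⁻³·A⁻¹.
So V⁻² = kg⁻²·m⁻⁴·s⁶·A².
Bq = 1/s = s⁻¹ (activity is decays per second).
Combining: Hz⁻¹·V⁻²·K²·Bq = s · (kg⁻²·m⁻⁴·s⁶·A²) · K² · s⁻¹ = kg⁻²·m⁻⁴·s⁶·A²·K².

kg⁻²·m⁻⁴·s⁶·A²·K²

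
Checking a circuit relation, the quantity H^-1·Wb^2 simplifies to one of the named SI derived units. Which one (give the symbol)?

J

H = kg·m²·s⁻²·A⁻².
So H⁻¹ = kg⁻¹·m⁻²·s²·A².
Wb = kg·m²·s⁻²·A⁻¹.
So Wb² = kg²·m⁴·s⁻⁴·A⁻².
Combining: H⁻¹·Wb² = (kg⁻¹·m⁻²·s²·A²) · (kg²·m⁴·s⁻⁴·A⁻²) = kg·m²·s⁻².
kg·m²·s⁻² is the base-SI form of the joule.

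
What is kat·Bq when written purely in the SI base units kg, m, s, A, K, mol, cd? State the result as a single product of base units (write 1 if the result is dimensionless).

kat = mol/s = s⁻¹·mol (catalytic activity).
Bq = 1/s = s⁻¹ (activity is decays per second).
Combining: kat·Bq = (s⁻¹·mol) · s⁻¹ = s⁻²·mol.

s⁻²·mol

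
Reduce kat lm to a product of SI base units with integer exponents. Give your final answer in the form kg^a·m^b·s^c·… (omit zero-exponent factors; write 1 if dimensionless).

s⁻¹·mol·cd

kat = mol/s = s⁻¹·mol (catalytic activity).
lm = cd·sr = cd (luminous flux; sr is dimensionless).
Combining: kat·lm = (s⁻¹·mol) · cd = s⁻¹·mol·cd.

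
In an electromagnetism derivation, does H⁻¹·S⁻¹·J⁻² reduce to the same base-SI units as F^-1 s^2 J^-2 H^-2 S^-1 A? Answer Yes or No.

Left side:
  H = kg·m²·s⁻²·A⁻².
  So H⁻¹ = kg⁻¹·m⁻²·s²·A².
  S = kg⁻¹·m⁻²·s³·A².
  So S⁻¹ = kg·m²·s⁻³·A⁻².
  J = kg·m²·s⁻².
  So J⁻² = kg⁻²·m⁻⁴·s⁴.
  Combining: H⁻¹·S⁻¹·J⁻² = (kg⁻¹·m⁻²·s²·A²) · (kg·m²·s⁻³·A⁻²) · (kg⁻²·m⁻⁴·s⁴) = kg⁻²·m⁻⁴·s³.
Right side:
  F = C/V (capacitance = charge per voltage),
      = A·s/(kg·m²·s⁻³·A⁻¹) (substituting C and V),
      = kg⁻¹·m⁻²·s⁴·A².
  So F⁻¹ = kg·m²·s⁻⁴·A⁻².
  J = N·m (work = force × distance),
      = kg·m²·s⁻².
  So J⁻² = kg⁻²·m⁻⁴·s⁴.
  H = Wb/A (inductance = flux per current),
      = kg·m²·s⁻²·A⁻².
  So H⁻² = kg⁻²·m⁻⁴·s⁴·A⁴.
  S = 1/Ω (conductance is reciprocal resistance),
      = kg⁻¹·m⁻²·s³·A².
  So S⁻¹ = kg·m²·s⁻³·A⁻².
  Combining: F⁻¹·s²·J⁻²·H⁻²·S⁻¹·A = (kg·m²·s⁻⁴·A⁻²) · s² · (kg⁻²·m⁻⁴·s⁴) · (kg⁻²·m⁻⁴·s⁴·A⁴) · (kg·m²·s⁻³·A⁻²) · A = kg⁻²·m⁻⁴·s³·A.
Left is kg⁻²·m⁻⁴·s³; right is kg⁻²·m⁻⁴·s³·A — different.

No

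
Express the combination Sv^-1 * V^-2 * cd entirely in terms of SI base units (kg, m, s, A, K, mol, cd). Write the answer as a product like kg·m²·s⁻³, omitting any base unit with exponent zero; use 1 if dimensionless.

kg⁻²·m⁻⁶·s⁸·A²·cd

Sv = m²·s⁻².
So Sv⁻¹ = m⁻²·s².
V = kg·m²·s⁻³·A⁻¹.
So V⁻² = kg⁻²·m⁻⁴·s⁶·A².
Combining: Sv⁻¹·V⁻²·cd = (m⁻²·s²) · (kg⁻²·m⁻⁴·s⁶·A²) · cd = kg⁻²·m⁻⁶·s⁸·A²·cd.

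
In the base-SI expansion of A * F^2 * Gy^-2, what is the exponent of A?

F = kg⁻¹·m⁻²·s⁴·A².
So F² = kg⁻²·m⁻⁴·s⁸·A⁴.
Gy = m²·s⁻².
So Gy⁻² = m⁻⁴·s⁴.
Combining: A·F²·Gy⁻² = A · (kg⁻²·m⁻⁴·s⁸·A⁴) · (m⁻⁴·s⁴) = kg⁻²·m⁻⁸·s¹²·A⁵.
The exponent of A is 5.

5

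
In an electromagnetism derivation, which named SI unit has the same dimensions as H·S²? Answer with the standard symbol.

H = kg·m²·s⁻²·A⁻².
S = kg⁻¹·m⁻²·s³·A².
So S² = kg⁻²·m⁻⁴·s⁶·A⁴.
Combining: H·S² = (kg·m²·s⁻²·A⁻²) · (kg⁻²·m⁻⁴·s⁶·A⁴) = kg⁻¹·m⁻²·s⁴·A².
kg⁻¹·m⁻²·s⁴·A² is the base-SI form of the farad.

F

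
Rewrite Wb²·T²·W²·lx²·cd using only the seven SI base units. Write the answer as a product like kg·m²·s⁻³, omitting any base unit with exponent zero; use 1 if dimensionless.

Wb = V·s (flux: a volt is a weber per second),
    = kg·m²·s⁻²·A⁻¹.
So Wb² = kg²·m⁴·s⁻⁴·A⁻².
T = Wb/m² (flux density = flux per area),
    = kg·s⁻²·A⁻¹.
So T² = kg²·s⁻⁴·A⁻².
W = J/s (power = energy per time),
    = kg·m²·s⁻³.
So W² = kg²·m⁴·s⁻⁶.
lx = lm/m² (illuminance = luminous flux per area),
    = m⁻²·cd.
So lx² = m⁻⁴·cd².
Combining: Wb²·T²·W²·lx²·cd = (kg²·m⁴·s⁻⁴·A⁻²) · (kg²·s⁻⁴·A⁻²) · (kg²·m⁴·s⁻⁶) · (m⁻⁴·cd²) · cd = kg⁶·m⁴·s⁻¹⁴·A⁻⁴·cd³.

kg⁶·m⁴·s⁻¹⁴·A⁻⁴·cd³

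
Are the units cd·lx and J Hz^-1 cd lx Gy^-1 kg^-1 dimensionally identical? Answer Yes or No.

No

Left side:
  lx = lm/m² (illuminance = luminous flux per area),
      = m⁻²·cd.
  Combining: cd·lx = cd · (m⁻²·cd) = m⁻²·cd².
Right side:
  J = N·m (work = force × distance),
      = kg·m²·s⁻².
  Hz = 1/s = s⁻¹ (frequency is cycles per second).
  So Hz⁻¹ = s.
  lx = lm/m² (illuminance = luminous flux per area),
      = m⁻²·cd.
  Gy = J/kg (absorbed dose = energy per mass),
      = m²·s⁻².
  So Gy⁻¹ = m⁻²·s².
  Combining: J·Hz⁻¹·cd·lx·Gy⁻¹·kg⁻¹ = (kg·m²·s⁻²) · s · cd · (m⁻²·cd) · (m⁻²·s²) · kg⁻¹ = m⁻²·s·cd².
Left is m⁻²·cd²; right is m⁻²·s·cd² — different.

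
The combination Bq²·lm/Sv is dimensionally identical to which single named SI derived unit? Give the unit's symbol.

lx

Bq = s⁻¹.
So Bq² = s⁻².
Sv = m²·s⁻².
So Sv⁻¹ = m⁻²·s².
lm = cd.
Combining: Bq²·Sv⁻¹·lm = s⁻² · (m⁻²·s²) · cd = m⁻²·cd.
m⁻²·cd is the base-SI form of the lux.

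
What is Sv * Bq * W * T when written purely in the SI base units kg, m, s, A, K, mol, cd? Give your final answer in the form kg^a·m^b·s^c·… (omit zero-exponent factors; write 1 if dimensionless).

Sv = J/kg (equivalent dose = energy per mass),
    = m²·s⁻².
Bq = 1/s = s⁻¹ (activity is decays per second).
W = J/s (power = energy per time),
    = kg·m²·s⁻³.
T = Wb/m² (flux density = flux per area),
    = kg·s⁻²·A⁻¹.
Combining: Sv·Bq·W·T = (m²·s⁻²) · s⁻¹ · (kg·m²·s⁻³) · (kg·s⁻²·A⁻¹) = kg²·m⁴·s⁻⁸·A⁻¹.

kg²·m⁴·s⁻⁸·A⁻¹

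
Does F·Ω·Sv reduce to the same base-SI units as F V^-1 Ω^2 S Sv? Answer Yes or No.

No

Left side:
  F = C/V (capacitance = charge per voltage),
      = A·s/(kg·m²·s⁻³·A⁻¹) (substituting C and V),
      = kg⁻¹·m⁻²·s⁴·A².
  Ω = V/A (resistance = voltage per current),
      = kg·m²·s⁻³·A⁻².
  Sv = J/kg (equivalent dose = energy per mass),
      = m²·s⁻².
  Combining: F·Ω·Sv = (kg⁻¹·m⁻²·s⁴·A²) · (kg·m²·s⁻³·A⁻²) · (m²·s⁻²) = m²·s⁻¹.
Right side:
  F = kg⁻¹·m⁻²·s⁴·A².
  V = kg·m²·s⁻³·A⁻¹.
  So V⁻¹ = kg⁻¹·m⁻²·s³·A.
  Ω = kg·m²·s⁻³·A⁻².
  So Ω² = kg²·m⁴·s⁻⁶·A⁻⁴.
  S = kg⁻¹·m⁻²·s³·A².
  Sv = m²·s⁻².
  Combining: F·V⁻¹·Ω²·S·Sv = (kg⁻¹·m⁻²·s⁴·A²) · (kg⁻¹·m⁻²·s³·A) · (kg²·m⁴·s⁻⁶·A⁻⁴) · (kg⁻¹·m⁻²·s³·A²) · (m²·s⁻²) = kg⁻¹·s²·A.
Left is m²·s⁻¹; right is kg⁻¹·s²·A — different.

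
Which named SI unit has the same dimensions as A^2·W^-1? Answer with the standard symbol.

W = J/s (power = energy per time),
    = kg·m²·s⁻³.
So W⁻¹ = kg⁻¹·m⁻²·s³.
Combining: A²·W⁻¹ = A² · (kg⁻¹·m⁻²·s³) = kg⁻¹·m⁻²·s³·A².
kg⁻¹·m⁻²·s³·A² is the base-SI form of the siemens.

S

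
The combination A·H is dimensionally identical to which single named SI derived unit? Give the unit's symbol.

H = kg·m²·s⁻²·A⁻².
Combining: A·H = A · (kg·m²·s⁻²·A⁻²) = kg·m²·s⁻²·A⁻¹.
kg·m²·s⁻²·A⁻¹ is the base-SI form of the weber.

Wb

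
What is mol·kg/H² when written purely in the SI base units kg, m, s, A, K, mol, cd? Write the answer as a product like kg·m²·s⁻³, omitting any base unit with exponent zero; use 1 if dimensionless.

kg⁻¹·m⁻⁴·s⁴·A⁴·mol

H = Wb/A (inductance = flux per current),
    = kg·m²·s⁻²·A⁻².
So H⁻² = kg⁻²·m⁻⁴·s⁴·A⁴.
Combining: mol·kg·H⁻² = mol · kg · (kg⁻²·m⁻⁴·s⁴·A⁴) = kg⁻¹·m⁻⁴·s⁴·A⁴·mol.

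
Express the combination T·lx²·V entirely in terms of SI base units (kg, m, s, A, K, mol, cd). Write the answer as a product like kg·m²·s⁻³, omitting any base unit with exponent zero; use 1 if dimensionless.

kg²·m⁻²·s⁻⁵·A⁻²·cd²

T = Wb/m² (flux density = flux per area),
    = kg·s⁻²·A⁻¹.
lx = lm/m² (illuminance = luminous flux per area),
    = m⁻²·cd.
So lx² = m⁻⁴·cd².
V = W/A (potential = power per current),
    = kg·m²·s⁻³·A⁻¹.
Combining: T·lx²·V = (kg·s⁻²·A⁻¹) · (m⁻⁴·cd²) · (kg·m²·s⁻³·A⁻¹) = kg²·m⁻²·s⁻⁵·A⁻²·cd².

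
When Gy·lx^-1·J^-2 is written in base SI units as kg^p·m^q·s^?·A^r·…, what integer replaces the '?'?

2

Gy = J/kg (absorbed dose = energy per mass),
    = m²·s⁻².
lx = lm/m² (illuminance = luminous flux per area),
    = m⁻²·cd.
So lx⁻¹ = m²·cd⁻¹.
J = N·m (work = force × distance),
    = kg·m²·s⁻².
So J⁻² = kg⁻²·m⁻⁴·s⁴.
Combining: Gy·lx⁻¹·J⁻² = (m²·s⁻²) · (m²·cd⁻¹) · (kg⁻²·m⁻⁴·s⁴) = kg⁻²·s²·cd⁻¹.
The exponent of s is 2.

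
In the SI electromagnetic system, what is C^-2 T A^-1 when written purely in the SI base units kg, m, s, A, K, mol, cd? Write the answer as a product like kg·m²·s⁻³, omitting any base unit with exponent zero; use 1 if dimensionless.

C = s·A.
So C⁻² = s⁻²·A⁻².
T = kg·s⁻²·A⁻¹.
Combining: C⁻²·T·A⁻¹ = (s⁻²·A⁻²) · (kg·s⁻²·A⁻¹) · A⁻¹ = kg·s⁻⁴·A⁻⁴.

kg·s⁻⁴·A⁻⁴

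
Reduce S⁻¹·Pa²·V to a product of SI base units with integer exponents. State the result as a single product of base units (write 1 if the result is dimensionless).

S = kg⁻¹·m⁻²·s³·A².
So S⁻¹ = kg·m²·s⁻³·A⁻².
Pa = kg·m⁻¹·s⁻².
So Pa² = kg²·m⁻²·s⁻⁴.
V = kg·m²·s⁻³·A⁻¹.
Combining: S⁻¹·Pa²·V = (kg·m²·s⁻³·A⁻²) · (kg²·m⁻²·s⁻⁴) · (kg·m²·s⁻³·A⁻¹) = kg⁴·m²·s⁻¹⁰·A⁻³.

kg⁴·m²·s⁻¹⁰·A⁻³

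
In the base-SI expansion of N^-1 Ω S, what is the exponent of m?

N = kg·m·s⁻².
So N⁻¹ = kg⁻¹·m⁻¹·s².
Ω = kg·m²·s⁻³·A⁻².
S = kg⁻¹·m⁻²·s³·A².
Combining: N⁻¹·Ω·S = (kg⁻¹·m⁻¹·s²) · (kg·m²·s⁻³·A⁻²) · (kg⁻¹·m⁻²·s³·A²) = kg⁻¹·m⁻¹·s².
The exponent of m is -1.

-1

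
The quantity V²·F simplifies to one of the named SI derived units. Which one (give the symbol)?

V = W/A (potential = power per current),
    = kg·m²·s⁻³·A⁻¹.
So V² = kg²·m⁴·s⁻⁶·A⁻².
F = C/V (capacitance = charge per voltage),
    = A·s/(kg·m²·s⁻³·A⁻¹) (substituting C and V),
    = kg⁻¹·m⁻²·s⁴·A².
Combining: V²·F = (kg²·m⁴·s⁻⁶·A⁻²) · (kg⁻¹·m⁻²·s⁴·A²) = kg·m²·s⁻².
kg·m²·s⁻² is the base-SI form of the joule.

J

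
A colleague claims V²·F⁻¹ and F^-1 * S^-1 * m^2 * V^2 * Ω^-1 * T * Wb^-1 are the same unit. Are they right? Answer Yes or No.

Left side:
  V = W/A (potential = power per current),
      = kg·m²·s⁻³·A⁻¹.
  So V² = kg²·m⁴·s⁻⁶·A⁻².
  F = C/V (capacitance = charge per voltage),
      = A·s/(kg·m²·s⁻³·A⁻¹) (substituting C and V),
      = kg⁻¹·m⁻²·s⁴·A².
  So F⁻¹ = kg·m²·s⁻⁴·A⁻².
  Combining: V²·F⁻¹ = (kg²·m⁴·s⁻⁶·A⁻²) · (kg·m²·s⁻⁴·A⁻²) = kg³·m⁶·s⁻¹⁰·A⁻⁴.
Right side:
  F = C/V (capacitance = charge per voltage),
      = A·s/(kg·m²·s⁻³·A⁻¹) (substituting C and V),
      = kg⁻¹·m⁻²·s⁴·A².
  So F⁻¹ = kg·m²·s⁻⁴·A⁻².
  S = 1/Ω (conductance is reciprocal resistance),
      = kg⁻¹·m⁻²·s³·A².
  So S⁻¹ = kg·m²·s⁻³·A⁻².
  V = W/A (potential = power per current),
      = kg·m²·s⁻³·A⁻¹.
  So V² = kg²·m⁴·s⁻⁶·A⁻².
  Ω = V/A (resistance = voltage per current),
      = kg·m²·s⁻³·A⁻².
  So Ω⁻¹ = kg⁻¹·m⁻²·s³·A².
  T = Wb/m² (flux density = flux per area),
      = kg·s⁻²·A⁻¹.
  Wb = V·s (flux: a volt is a weber per second),
      = kg·m²·s⁻²·A⁻¹.
  So Wb⁻¹ = kg⁻¹·m⁻²·s²·A.
  Combining: F⁻¹·S⁻¹·m²·V²·Ω⁻¹·T·Wb⁻¹ = (kg·m²·s⁻⁴·A⁻²) · (kg·m²·s⁻³·A⁻²) · m² · (kg²·m⁴·s⁻⁶·A⁻²) · (kg⁻¹·m⁻²·s³·A²) · (kg·s⁻²·A⁻¹) · (kg⁻¹·m⁻²·s²·A) = kg³·m⁶·s⁻¹⁰·A⁻⁴.
Both reduce to kg³·m⁶·s⁻¹⁰·A⁻⁴.

Yes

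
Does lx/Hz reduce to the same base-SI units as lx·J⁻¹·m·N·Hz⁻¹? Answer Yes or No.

Left side:
  Hz = 1/s = s⁻¹ (frequency is cycles per second).
  So Hz⁻¹ = s.
  lx = lm/m² (illuminance = luminous flux per area),
      = m⁻²·cd.
  Combining: Hz⁻¹·lx = s · (m⁻²·cd) = m⁻²·s·cd.
Right side:
  lx = lm/m² (illuminance = luminous flux per area),
      = m⁻²·cd.
  J = N·m (work = force × distance),
      = kg·m²·s⁻².
  So J⁻¹ = kg⁻¹·m⁻²·s².
  N = kg·m/s² = kg·m·s⁻² (force = mass × acceleration).
  Hz = 1/s = s⁻¹ (frequency is cycles per second).
  So Hz⁻¹ = s.
  Combining: lx·J⁻¹·m·N·Hz⁻¹ = (m⁻²·cd) · (kg⁻¹·m⁻²·s²) · m · (kg·m·s⁻²) · s = m⁻²·s·cd.
Both reduce to m⁻²·s·cd.

Yes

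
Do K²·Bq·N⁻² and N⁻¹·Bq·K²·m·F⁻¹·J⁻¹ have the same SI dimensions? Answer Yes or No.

Left side:
  Bq = 1/s = s⁻¹ (activity is decays per second).
  N = kg·m/s² = kg·m·s⁻² (force = mass × acceleration).
  So N⁻² = kg⁻²·m⁻²·s⁴.
  Combining: K²·Bq·N⁻² = K² · s⁻¹ · (kg⁻²·m⁻²·s⁴) = kg⁻²·m⁻²·s³·K².
Right side:
  N = kg·m·s⁻².
  So N⁻¹ = kg⁻¹·m⁻¹·s².
  Bq = s⁻¹.
  F = kg⁻¹·m⁻²·s⁴·A².
  So F⁻¹ = kg·m²·s⁻⁴·A⁻².
  J = kg·m²·s⁻².
  So J⁻¹ = kg⁻¹·m⁻²·s².
  Combining: N⁻¹·Bq·K²·m·F⁻¹·J⁻¹ = (kg⁻¹·m⁻¹·s²) · s⁻¹ · K² · m · (kg·m²·s⁻⁴·A⁻²) · (kg⁻¹·m⁻²·s²) = kg⁻¹·s⁻¹·A⁻²·K².
Left is kg⁻²·m⁻²·s³·K²; right is kg⁻¹·s⁻¹·A⁻²·K² — different.

No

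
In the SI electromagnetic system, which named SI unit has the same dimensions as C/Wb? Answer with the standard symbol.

C = s·A.
Wb = kg·m²·s⁻²·A⁻¹.
So Wb⁻¹ = kg⁻¹·m⁻²·s²·A.
Combining: C·Wb⁻¹ = (s·A) · (kg⁻¹·m⁻²·s²·A) = kg⁻¹·m⁻²·s³·A².
kg⁻¹·m⁻²·s³·A² is the base-SI form of the siemens.

S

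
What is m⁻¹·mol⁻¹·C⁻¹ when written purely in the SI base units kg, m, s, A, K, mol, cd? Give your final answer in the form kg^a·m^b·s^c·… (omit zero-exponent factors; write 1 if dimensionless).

m⁻¹·s⁻¹·A⁻¹·mol⁻¹

C = A·s = s·A (charge = current × time).
So C⁻¹ = s⁻¹·A⁻¹.
Combining: m⁻¹·mol⁻¹·C⁻¹ = m⁻¹ · mol⁻¹ · (s⁻¹·A⁻¹) = m⁻¹·s⁻¹·A⁻¹·mol⁻¹.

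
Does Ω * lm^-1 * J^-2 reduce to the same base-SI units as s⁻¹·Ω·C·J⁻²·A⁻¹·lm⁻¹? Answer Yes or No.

Left side:
  Ω = V/A (resistance = voltage per current),
      = kg·m²·s⁻³·A⁻².
  lm = cd·sr = cd (luminous flux; sr is dimensionless).
  So lm⁻¹ = cd⁻¹.
  J = N·m (work = force × distance),
      = kg·m²·s⁻².
  So J⁻² = kg⁻²·m⁻⁴·s⁴.
  Combining: Ω·lm⁻¹·J⁻² = (kg·m²·s⁻³·A⁻²) · cd⁻¹ · (kg⁻²·m⁻⁴·s⁴) = kg⁻¹·m⁻²·s·A⁻²·cd⁻¹.
Right side:
  Ω = V/A (resistance = voltage per current),
      = kg·m²·s⁻³·A⁻².
  C = A·s = s·A (charge = current × time).
  J = N·m (work = force × distance),
      = kg·m²·s⁻².
  So J⁻² = kg⁻²·m⁻⁴·s⁴.
  lm = cd·sr = cd (luminous flux; sr is dimensionless).
  So lm⁻¹ = cd⁻¹.
  Combining: s⁻¹·Ω·C·J⁻²·A⁻¹·lm⁻¹ = s⁻¹ · (kg·m²·s⁻³·A⁻²) · (s·A) · (kg⁻²·m⁻⁴·s⁴) · A⁻¹ · cd⁻¹ = kg⁻¹·m⁻²·s·A⁻²·cd⁻¹.
Both reduce to kg⁻¹·m⁻²·s·A⁻²·cd⁻¹.

Yes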